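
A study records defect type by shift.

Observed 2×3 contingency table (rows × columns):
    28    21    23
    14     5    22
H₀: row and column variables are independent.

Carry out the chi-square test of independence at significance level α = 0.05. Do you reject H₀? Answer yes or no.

Row totals [72, 41], col totals [42, 26, 45], n=113
χ² = (28−26.76)²/26.76 + (21−16.57)²/16.57 + (23−28.67)²/28.67 + (14−15.24)²/15.24 + (5−9.43)²/9.43 + (22−16.33)²/16.33 = 6.5214
df = 2
p-value (upper-tail) = 0.03836
At α=0.05: p < α → reject H₀

reject H₀: yes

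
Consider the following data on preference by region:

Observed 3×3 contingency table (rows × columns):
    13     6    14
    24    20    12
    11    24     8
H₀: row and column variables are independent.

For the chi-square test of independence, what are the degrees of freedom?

degrees of freedom = 4

df = (r−1)(c−1) = (3−1)·(3−1) = 4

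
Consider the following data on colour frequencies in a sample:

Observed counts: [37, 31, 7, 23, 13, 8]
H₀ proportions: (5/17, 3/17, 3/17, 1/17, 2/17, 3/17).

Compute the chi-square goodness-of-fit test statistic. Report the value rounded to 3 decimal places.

n = 119; E_i = n·p_i = [35.00, 21.00, 21.00, 7.00, 14.00, 21.00]
χ² = (37−35.00)²/35.00 + (31−21.00)²/21.00 + (7−21.00)²/21.00 + (23−7.00)²/7.00 + (13−14.00)²/14.00 + (8−21.00)²/21.00 = 58.9000
df = 5

test statistic = 58.900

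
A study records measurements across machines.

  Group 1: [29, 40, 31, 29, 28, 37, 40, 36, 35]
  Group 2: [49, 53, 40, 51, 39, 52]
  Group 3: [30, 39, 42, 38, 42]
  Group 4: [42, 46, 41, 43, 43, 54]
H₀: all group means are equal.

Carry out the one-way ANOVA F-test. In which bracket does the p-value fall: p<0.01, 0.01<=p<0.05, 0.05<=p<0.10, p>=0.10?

Group means [33.89, 47.33, 38.20, 44.83], grand mean 40.346
SSB = Σnᵢ(x̄ᵢ−x̄)² = 812.029; SSW = ΣΣ(x−x̄ᵢ)² = 585.856
MSB = 812.029/3 = 270.6764; MSW = 585.856/22 = 26.6298
F = MSB/MSW = 10.1644
df = (3, 22)
p-value (upper-tail) = 0.00021
→ bracket: p<0.01

p-value bracket: p<0.01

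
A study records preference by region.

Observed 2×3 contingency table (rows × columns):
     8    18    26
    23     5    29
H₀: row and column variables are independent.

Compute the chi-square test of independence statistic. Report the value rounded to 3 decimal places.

test statistic = 14.571

Row totals [52, 57], col totals [31, 23, 55], n=109
χ² = (8−14.79)²/14.79 + (18−10.97)²/10.97 + (26−26.24)²/26.24 + (23−16.21)²/16.21 + (5−12.03)²/12.03 + (29−28.76)²/28.76 = 14.5708
df = 2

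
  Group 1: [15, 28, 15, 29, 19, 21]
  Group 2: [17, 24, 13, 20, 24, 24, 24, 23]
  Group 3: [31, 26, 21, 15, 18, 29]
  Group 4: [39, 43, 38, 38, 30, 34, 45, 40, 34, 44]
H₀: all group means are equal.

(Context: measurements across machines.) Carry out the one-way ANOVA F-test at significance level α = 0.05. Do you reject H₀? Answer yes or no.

reject H₀: yes

Group means [21.17, 21.12, 23.33, 38.50], grand mean 27.367
SSB = Σnᵢ(x̄ᵢ−x̄)² = 1879.425; SSW = ΣΣ(x−x̄ᵢ)² = 719.542
MSB = 1879.425/3 = 626.4750; MSW = 719.542/26 = 27.6747
F = MSB/MSW = 22.6371
df = (3, 26)
p-value (upper-tail) = 0.00000
At α=0.05: p < α → reject H₀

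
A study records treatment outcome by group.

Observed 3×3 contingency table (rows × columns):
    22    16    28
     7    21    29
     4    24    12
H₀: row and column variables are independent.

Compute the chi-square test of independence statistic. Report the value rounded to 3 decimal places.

Row totals [66, 57, 40], col totals [33, 61, 69], n=163
χ² = (22−13.36)²/13.36 + (16−24.70)²/24.70 + (28−27.94)²/27.94 + (7−11.54)²/11.54 + (21−21.33)²/21.33 + (29−24.13)²/24.13 + (4−8.10)²/8.10 + (24−14.97)²/14.97 + (12−16.93)²/16.93 = 20.3817
df = 4

test statistic = 20.382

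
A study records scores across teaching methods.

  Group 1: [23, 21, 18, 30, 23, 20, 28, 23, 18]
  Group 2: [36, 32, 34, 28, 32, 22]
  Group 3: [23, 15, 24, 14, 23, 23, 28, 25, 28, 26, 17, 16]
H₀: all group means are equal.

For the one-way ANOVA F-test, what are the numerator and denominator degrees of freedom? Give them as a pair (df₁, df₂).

k = 3 groups, N = 27 total
df = (k−1, N−k) = (3−1, 27−3) = (2, 24)

degrees of freedom = [2, 24]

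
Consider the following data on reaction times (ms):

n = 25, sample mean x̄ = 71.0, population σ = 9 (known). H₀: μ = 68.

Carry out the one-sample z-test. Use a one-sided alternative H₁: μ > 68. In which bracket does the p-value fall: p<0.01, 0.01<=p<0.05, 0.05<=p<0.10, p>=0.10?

p-value bracket: 0.01<=p<0.05

SE = σ/√n = 9/√25 = 1.8000
z = (x̄−μ₀)/SE = (71.0−68)/1.8000 = 1.6667
p-value (one-sided, H₁ greater) = 0.04779
→ bracket: 0.01<=p<0.05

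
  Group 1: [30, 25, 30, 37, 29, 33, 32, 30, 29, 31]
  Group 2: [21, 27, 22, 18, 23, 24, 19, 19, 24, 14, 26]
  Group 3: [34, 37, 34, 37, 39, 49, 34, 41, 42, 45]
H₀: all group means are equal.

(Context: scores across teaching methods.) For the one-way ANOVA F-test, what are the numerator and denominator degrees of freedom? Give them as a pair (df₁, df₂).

k = 3 groups, N = 31 total
df = (k−1, N−k) = (3−1, 31−3) = (2, 28)

degrees of freedom = [2, 28]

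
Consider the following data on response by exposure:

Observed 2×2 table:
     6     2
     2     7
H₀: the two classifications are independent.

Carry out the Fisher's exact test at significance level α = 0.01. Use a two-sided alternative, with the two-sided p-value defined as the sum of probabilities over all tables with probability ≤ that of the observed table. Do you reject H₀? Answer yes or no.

Margins: r₁=8, r₂=9, c₁=8, c₂=9, n=17
p_obs = C(8,6)·C(9,2)/C(17,8); sum pmf over tables with pmf ≤ p_obs
p-value (two-sided) = 0.05668
At α=0.01: p ≥ α → fail to reject H₀

reject H₀: no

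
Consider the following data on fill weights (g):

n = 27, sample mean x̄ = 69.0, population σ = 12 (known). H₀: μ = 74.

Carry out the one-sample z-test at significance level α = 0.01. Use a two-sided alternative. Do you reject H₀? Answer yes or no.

reject H₀: no

SE = σ/√n = 12/√27 = 2.3094
z = (x̄−μ₀)/SE = (69.0−74)/2.3094 = -2.1651
p-value (two-sided) = 0.03038
At α=0.01: p ≥ α → fail to reject H₀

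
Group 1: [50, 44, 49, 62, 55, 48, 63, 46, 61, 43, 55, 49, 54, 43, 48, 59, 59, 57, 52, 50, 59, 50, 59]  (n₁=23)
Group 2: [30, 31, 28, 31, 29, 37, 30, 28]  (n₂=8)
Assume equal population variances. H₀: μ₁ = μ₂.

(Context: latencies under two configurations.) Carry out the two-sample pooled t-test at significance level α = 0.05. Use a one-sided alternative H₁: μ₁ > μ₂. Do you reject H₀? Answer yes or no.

x̄₁=52.826, s₁=6.228, n₁=23
x̄₂=30.500, s₂=2.878, n₂=8
s_p² = [22·6.228² + 7·2.878²]/29 = 31.4243
SE = √(s_p²·(1/23+1/8)) = 2.3009
t = (52.826−30.500)/2.3009 = 9.7030
df = 29
p-value (one-sided, H₁ greater) = 0.00000
At α=0.05: p < α → reject H₀

reject H₀: yes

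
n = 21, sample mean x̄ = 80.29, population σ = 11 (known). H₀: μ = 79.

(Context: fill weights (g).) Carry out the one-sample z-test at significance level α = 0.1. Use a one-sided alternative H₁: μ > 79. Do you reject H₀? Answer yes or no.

reject H₀: no

SE = σ/√n = 11/√21 = 2.4004
z = (x̄−μ₀)/SE = (80.29−79)/2.4004 = 0.5374
p-value (one-sided, H₁ greater) = 0.29549
At α=0.1: p ≥ α → fail to reject H₀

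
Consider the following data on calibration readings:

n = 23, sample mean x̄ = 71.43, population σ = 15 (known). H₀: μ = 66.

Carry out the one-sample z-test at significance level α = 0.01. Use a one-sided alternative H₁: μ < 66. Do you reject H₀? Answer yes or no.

reject H₀: no

SE = σ/√n = 15/√23 = 3.1277
z = (x̄−μ₀)/SE = (71.43−66)/3.1277 = 1.7361
p-value (one-sided, H₁ less) = 0.95873
At α=0.01: p ≥ α → fail to reject H₀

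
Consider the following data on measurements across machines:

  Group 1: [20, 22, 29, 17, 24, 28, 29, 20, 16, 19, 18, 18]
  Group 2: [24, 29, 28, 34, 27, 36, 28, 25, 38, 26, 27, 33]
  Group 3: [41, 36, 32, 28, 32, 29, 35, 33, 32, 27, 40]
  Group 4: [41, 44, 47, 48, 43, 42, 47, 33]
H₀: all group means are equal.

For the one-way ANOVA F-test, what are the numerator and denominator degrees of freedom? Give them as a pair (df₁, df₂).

k = 4 groups, N = 43 total
df = (k−1, N−k) = (4−1, 43−4) = (3, 39)

degrees of freedom = [3, 39]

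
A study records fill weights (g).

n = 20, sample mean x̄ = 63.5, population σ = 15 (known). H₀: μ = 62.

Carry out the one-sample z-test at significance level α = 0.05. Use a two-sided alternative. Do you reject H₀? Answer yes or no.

reject H₀: no

SE = σ/√n = 15/√20 = 3.3541
z = (x̄−μ₀)/SE = (63.5−62)/3.3541 = 0.4472
p-value (two-sided) = 0.65472
At α=0.05: p ≥ α → fail to reject H₀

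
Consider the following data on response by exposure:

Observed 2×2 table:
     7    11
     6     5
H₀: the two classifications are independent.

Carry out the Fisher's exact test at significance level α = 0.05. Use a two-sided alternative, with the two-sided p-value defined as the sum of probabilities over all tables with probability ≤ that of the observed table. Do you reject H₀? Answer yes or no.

Margins: r₁=18, r₂=11, c₁=13, c₂=16, n=29
p_obs = C(18,7)·C(11,6)/C(29,13); sum pmf over tables with pmf ≤ p_obs
p-value (two-sided) = 0.46568
At α=0.05: p ≥ α → fail to reject H₀

reject H₀: no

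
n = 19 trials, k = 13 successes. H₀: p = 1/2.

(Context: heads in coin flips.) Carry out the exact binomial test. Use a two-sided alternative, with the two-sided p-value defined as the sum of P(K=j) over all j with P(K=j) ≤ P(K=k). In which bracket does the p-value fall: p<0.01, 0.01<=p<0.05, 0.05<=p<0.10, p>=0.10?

p-value bracket: p>=0.10

Exact binomial: n=19, k=13, p₀=1/2=0.5000
P(X=j) = C(n,j)·p₀^j·(1−p₀)^(n−j); p = Σ P(X=j) over j with P(X=j) ≤ P(X=13)
p-value (two-sided) = 0.16707
→ bracket: p>=0.10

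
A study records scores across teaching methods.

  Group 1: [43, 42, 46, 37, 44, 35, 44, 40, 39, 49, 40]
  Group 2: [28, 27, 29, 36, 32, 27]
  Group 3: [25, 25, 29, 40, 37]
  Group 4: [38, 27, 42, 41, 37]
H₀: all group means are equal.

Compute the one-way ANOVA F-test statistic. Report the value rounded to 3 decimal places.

test statistic = 9.653

Group means [41.73, 29.83, 31.20, 37.00], grand mean 36.259
SSB = Σnᵢ(x̄ᵢ−x̄)² = 707.370; SSW = ΣΣ(x−x̄ᵢ)² = 561.815
MSB = 707.370/3 = 235.7900; MSW = 561.815/23 = 24.4267
F = MSB/MSW = 9.6529
df = (3, 23)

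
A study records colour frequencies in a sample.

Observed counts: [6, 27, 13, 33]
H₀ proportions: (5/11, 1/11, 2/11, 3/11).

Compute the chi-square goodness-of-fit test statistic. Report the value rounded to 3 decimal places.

n = 79; E_i = n·p_i = [35.91, 7.18, 14.36, 21.55]
χ² = (6−35.91)²/35.91 + (27−7.18)²/7.18 + (13−14.36)²/14.36 + (33−21.55)²/21.55 = 85.8190
df = 3

test statistic = 85.819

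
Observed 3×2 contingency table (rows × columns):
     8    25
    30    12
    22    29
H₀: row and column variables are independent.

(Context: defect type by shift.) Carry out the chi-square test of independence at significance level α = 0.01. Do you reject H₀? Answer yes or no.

Row totals [33, 42, 51], col totals [60, 66], n=126
χ² = (8−15.71)²/15.71 + (25−17.29)²/17.29 + (30−20.00)²/20.00 + (12−22.00)²/22.00 + (22−24.29)²/24.29 + (29−26.71)²/26.71 = 17.1859
df = 2
p-value (upper-tail) = 0.00019
At α=0.01: p < α → reject H₀

reject H₀: yes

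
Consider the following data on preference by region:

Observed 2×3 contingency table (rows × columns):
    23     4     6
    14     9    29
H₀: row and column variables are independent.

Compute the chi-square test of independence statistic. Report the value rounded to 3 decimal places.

Row totals [33, 52], col totals [37, 13, 35], n=85
χ² = (23−14.36)²/14.36 + (4−5.05)²/5.05 + (6−13.59)²/13.59 + (14−22.64)²/22.64 + (9−7.95)²/7.95 + (29−21.41)²/21.41 = 15.7673
df = 2

test statistic = 15.767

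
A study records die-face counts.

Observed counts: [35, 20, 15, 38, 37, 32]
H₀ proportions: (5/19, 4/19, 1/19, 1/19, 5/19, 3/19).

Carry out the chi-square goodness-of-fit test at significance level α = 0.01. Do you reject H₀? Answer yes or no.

n = 177; E_i = n·p_i = [46.58, 37.26, 9.32, 9.32, 46.58, 27.95]
χ² = (35−46.58)²/46.58 + (20−37.26)²/37.26 + (15−9.32)²/9.32 + (38−9.32)²/9.32 + (37−46.58)²/46.58 + (32−27.95)²/27.95 = 105.2234
df = 5
p-value (upper-tail) = 0.00000
At α=0.01: p < α → reject H₀

reject H₀: yes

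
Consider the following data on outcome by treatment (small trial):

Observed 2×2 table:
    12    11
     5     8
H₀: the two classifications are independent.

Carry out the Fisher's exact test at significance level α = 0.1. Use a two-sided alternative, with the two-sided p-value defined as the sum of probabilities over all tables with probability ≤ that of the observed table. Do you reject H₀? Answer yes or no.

reject H₀: no

Margins: r₁=23, r₂=13, c₁=17, c₂=19, n=36
p_obs = C(23,12)·C(13,5)/C(36,17); sum pmf over tables with pmf ≤ p_obs
p-value (two-sided) = 0.50179
At α=0.1: p ≥ α → fail to reject H₀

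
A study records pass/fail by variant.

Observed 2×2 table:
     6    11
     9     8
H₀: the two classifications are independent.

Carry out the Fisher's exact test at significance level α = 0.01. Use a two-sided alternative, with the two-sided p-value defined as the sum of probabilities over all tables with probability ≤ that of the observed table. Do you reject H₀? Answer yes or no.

Margins: r₁=17, r₂=17, c₁=15, c₂=19, n=34
p_obs = C(17,6)·C(17,9)/C(34,15); sum pmf over tables with pmf ≤ p_obs
p-value (two-sided) = 0.49053
At α=0.01: p ≥ α → fail to reject H₀

reject H₀: no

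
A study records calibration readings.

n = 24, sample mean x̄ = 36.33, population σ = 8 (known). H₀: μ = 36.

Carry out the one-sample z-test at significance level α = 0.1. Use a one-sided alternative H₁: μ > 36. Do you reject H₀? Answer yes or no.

SE = σ/√n = 8/√24 = 1.6330
z = (x̄−μ₀)/SE = (36.33−36)/1.6330 = 0.2021
p-value (one-sided, H₁ greater) = 0.41993
At α=0.1: p ≥ α → fail to reject H₀

reject H₀: no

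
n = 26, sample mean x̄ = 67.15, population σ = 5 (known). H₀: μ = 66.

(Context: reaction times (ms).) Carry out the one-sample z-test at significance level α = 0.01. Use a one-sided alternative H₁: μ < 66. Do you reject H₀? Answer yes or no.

SE = σ/√n = 5/√26 = 0.9806
z = (x̄−μ₀)/SE = (67.15−66)/0.9806 = 1.1728
p-value (one-sided, H₁ less) = 0.87956
At α=0.01: p ≥ α → fail to reject H₀

reject H₀: no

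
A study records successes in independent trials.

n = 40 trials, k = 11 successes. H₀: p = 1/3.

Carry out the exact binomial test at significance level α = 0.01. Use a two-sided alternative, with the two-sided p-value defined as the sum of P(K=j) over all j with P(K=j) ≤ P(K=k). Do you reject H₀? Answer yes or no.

Exact binomial: n=40, k=11, p₀=1/3=0.3333
P(X=j) = C(n,j)·p₀^j·(1−p₀)^(n−j); p = Σ P(X=j) over j with P(X=j) ≤ P(X=11)
p-value (two-sided) = 0.50468
At α=0.01: p ≥ α → fail to reject H₀

reject H₀: no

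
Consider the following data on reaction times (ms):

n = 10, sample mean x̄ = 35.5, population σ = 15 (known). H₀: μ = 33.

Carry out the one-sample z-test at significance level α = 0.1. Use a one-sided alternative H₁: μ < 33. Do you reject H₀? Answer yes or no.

reject H₀: no

SE = σ/√n = 15/√10 = 4.7434
z = (x̄−μ₀)/SE = (35.5−33)/4.7434 = 0.5270
p-value (one-sided, H₁ less) = 0.70092
At α=0.1: p ≥ α → fail to reject H₀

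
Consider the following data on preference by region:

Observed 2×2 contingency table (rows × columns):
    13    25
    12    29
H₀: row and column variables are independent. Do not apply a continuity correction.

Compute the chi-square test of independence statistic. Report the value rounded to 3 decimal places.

test statistic = 0.223

Row totals [38, 41], col totals [25, 54], n=79
χ² = (13−12.03)²/12.03 + (25−25.97)²/25.97 + (12−12.97)²/12.97 + (29−28.03)²/28.03 = 0.2227
df = 1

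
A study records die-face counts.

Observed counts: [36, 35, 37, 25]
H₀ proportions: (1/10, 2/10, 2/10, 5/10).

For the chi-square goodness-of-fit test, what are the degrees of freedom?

df = k − 1 = 4 − 1 = 3

degrees of freedom = 3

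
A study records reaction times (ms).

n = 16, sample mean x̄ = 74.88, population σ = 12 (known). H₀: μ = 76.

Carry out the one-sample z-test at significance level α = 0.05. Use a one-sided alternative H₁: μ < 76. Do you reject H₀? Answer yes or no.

SE = σ/√n = 12/√16 = 3.0000
z = (x̄−μ₀)/SE = (74.88−76)/3.0000 = -0.3733
p-value (one-sided, H₁ less) = 0.35445
At α=0.05: p ≥ α → fail to reject H₀

reject H₀: no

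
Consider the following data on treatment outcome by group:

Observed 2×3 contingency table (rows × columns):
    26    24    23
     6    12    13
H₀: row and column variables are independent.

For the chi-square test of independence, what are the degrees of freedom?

df = (r−1)(c−1) = (2−1)·(3−1) = 2

degrees of freedom = 2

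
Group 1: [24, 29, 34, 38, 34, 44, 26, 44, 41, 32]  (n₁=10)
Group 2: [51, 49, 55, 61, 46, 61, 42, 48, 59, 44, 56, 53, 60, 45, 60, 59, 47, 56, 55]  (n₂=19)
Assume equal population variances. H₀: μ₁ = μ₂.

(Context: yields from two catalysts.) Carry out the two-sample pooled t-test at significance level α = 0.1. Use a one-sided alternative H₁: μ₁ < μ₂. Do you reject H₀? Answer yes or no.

x̄₁=34.600, s₁=7.106, n₁=10
x̄₂=53.000, s₂=6.325, n₂=19
s_p² = [9·7.106² + 18·6.325²]/27 = 43.4963
SE = √(s_p²·(1/10+1/19)) = 2.5766
t = (34.600−53.000)/2.5766 = -7.1412
df = 27
p-value (one-sided, H₁ less) = 0.00000
At α=0.1: p < α → reject H₀

reject H₀: yes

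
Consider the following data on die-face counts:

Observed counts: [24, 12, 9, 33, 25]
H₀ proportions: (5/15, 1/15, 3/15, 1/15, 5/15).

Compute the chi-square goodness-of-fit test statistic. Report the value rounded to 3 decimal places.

test statistic = 115.476

n = 103; E_i = n·p_i = [34.33, 6.87, 20.60, 6.87, 34.33]
χ² = (24−34.33)²/34.33 + (12−6.87)²/6.87 + (9−20.60)²/20.60 + (33−6.87)²/6.87 + (25−34.33)²/34.33 = 115.4757
df = 4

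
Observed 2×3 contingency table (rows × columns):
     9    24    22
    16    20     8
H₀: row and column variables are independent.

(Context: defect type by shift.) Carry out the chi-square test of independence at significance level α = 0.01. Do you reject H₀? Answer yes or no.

reject H₀: no

Row totals [55, 44], col totals [25, 44, 30], n=99
χ² = (9−13.89)²/13.89 + (24−24.44)²/24.44 + (22−16.67)²/16.67 + (16−11.11)²/11.11 + (20−19.56)²/19.56 + (8−13.33)²/13.33 = 7.7302
df = 2
p-value (upper-tail) = 0.02096
At α=0.01: p ≥ α → fail to reject H₀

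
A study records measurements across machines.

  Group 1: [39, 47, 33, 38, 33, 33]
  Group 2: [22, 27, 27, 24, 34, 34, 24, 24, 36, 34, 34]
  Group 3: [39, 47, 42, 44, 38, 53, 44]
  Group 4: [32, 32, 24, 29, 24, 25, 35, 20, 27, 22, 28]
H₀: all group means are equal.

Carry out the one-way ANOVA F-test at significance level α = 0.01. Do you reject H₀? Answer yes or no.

reject H₀: yes

Group means [37.17, 29.09, 43.86, 27.09], grand mean 32.800
SSB = Σnᵢ(x̄ᵢ−x̄)² = 1480.091; SSW = ΣΣ(x−x̄ᵢ)² = 803.509
MSB = 1480.091/3 = 493.3638; MSW = 803.509/31 = 25.9196
F = MSB/MSW = 19.0344
df = (3, 31)
p-value (upper-tail) = 0.00000
At α=0.01: p < α → reject H₀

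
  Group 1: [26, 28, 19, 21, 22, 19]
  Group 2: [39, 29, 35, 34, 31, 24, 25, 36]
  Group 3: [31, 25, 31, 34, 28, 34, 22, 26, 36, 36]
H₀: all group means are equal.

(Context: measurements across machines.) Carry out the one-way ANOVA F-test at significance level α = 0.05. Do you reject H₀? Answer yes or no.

Group means [22.50, 31.62, 30.30], grand mean 28.792
SSB = Σnᵢ(x̄ᵢ−x̄)² = 324.483; SSW = ΣΣ(x−x̄ᵢ)² = 483.475
MSB = 324.483/2 = 162.2417; MSW = 483.475/21 = 23.0226
F = MSB/MSW = 7.0471
df = (2, 21)
p-value (upper-tail) = 0.00455
At α=0.05: p < α → reject H₀

reject H₀: yes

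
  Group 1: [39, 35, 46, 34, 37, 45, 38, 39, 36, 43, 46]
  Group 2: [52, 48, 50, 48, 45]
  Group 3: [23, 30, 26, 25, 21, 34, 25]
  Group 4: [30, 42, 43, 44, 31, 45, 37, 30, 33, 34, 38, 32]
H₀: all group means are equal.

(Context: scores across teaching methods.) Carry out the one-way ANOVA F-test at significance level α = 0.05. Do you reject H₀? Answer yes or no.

Group means [39.82, 48.60, 26.29, 36.58], grand mean 37.257
SSB = Σnᵢ(x̄ᵢ−x̄)² = 1563.504; SSW = ΣΣ(x−x̄ᵢ)² = 697.182
MSB = 1563.504/3 = 521.1680; MSW = 697.182/31 = 22.4897
F = MSB/MSW = 23.1736
df = (3, 31)
p-value (upper-tail) = 0.00000
At α=0.05: p < α → reject H₀

reject H₀: yes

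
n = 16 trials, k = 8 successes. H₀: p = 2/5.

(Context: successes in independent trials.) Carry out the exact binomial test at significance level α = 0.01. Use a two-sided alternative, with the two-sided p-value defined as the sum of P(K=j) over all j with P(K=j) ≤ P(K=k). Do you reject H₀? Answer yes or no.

reject H₀: no

Exact binomial: n=16, k=8, p₀=2/5=0.4000
P(X=j) = C(n,j)·p₀^j·(1−p₀)^(n−j); p = Σ P(X=j) over j with P(X=j) ≤ P(X=8)
p-value (two-sided) = 0.45050
At α=0.01: p ≥ α → fail to reject H₀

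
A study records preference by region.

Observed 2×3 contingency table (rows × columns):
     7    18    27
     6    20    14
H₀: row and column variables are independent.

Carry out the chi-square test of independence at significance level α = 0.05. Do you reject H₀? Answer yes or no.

Row totals [52, 40], col totals [13, 38, 41], n=92
χ² = (7−7.35)²/7.35 + (18−21.48)²/21.48 + (27−23.17)²/23.17 + (6−5.65)²/5.65 + (20−16.52)²/16.52 + (14−17.83)²/17.83 = 2.7863
df = 2
p-value (upper-tail) = 0.24829
At α=0.05: p ≥ α → fail to reject H₀

reject H₀: no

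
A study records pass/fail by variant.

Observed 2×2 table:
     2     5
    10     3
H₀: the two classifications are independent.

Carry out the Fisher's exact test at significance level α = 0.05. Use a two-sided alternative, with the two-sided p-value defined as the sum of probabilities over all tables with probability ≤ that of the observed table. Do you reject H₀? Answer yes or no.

reject H₀: no

Margins: r₁=7, r₂=13, c₁=12, c₂=8, n=20
p_obs = C(7,2)·C(13,10)/C(20,12); sum pmf over tables with pmf ≤ p_obs
p-value (two-sided) = 0.06233
At α=0.05: p ≥ α → fail to reject H₀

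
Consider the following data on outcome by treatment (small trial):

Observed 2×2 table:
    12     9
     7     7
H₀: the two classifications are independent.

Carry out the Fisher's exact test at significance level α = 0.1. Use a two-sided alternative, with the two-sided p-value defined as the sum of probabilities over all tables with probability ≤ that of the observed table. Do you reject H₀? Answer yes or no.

reject H₀: no

Margins: r₁=21, r₂=14, c₁=19, c₂=16, n=35
p_obs = C(21,12)·C(14,7)/C(35,19); sum pmf over tables with pmf ≤ p_obs
p-value (two-sided) = 0.73911
At α=0.1: p ≥ α → fail to reject H₀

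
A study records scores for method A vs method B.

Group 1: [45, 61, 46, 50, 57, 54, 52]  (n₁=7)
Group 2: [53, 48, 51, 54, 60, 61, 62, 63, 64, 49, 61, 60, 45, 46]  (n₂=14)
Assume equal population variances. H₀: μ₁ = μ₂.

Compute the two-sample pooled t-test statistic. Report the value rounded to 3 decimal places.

x̄₁=52.143, s₁=5.757, n₁=7
x̄₂=55.500, s₂=6.791, n₂=14
s_p² = [6·5.757² + 13·6.791²]/19 = 42.0188
SE = √(s_p²·(1/7+1/14)) = 3.0007
t = (52.143−55.500)/3.0007 = -1.1188
df = 19

test statistic = -1.119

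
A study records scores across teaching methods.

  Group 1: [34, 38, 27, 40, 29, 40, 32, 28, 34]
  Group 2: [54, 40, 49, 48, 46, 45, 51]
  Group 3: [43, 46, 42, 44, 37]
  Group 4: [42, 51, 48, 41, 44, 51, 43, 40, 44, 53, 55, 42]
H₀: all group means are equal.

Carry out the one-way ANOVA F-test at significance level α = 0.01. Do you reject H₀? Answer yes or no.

Group means [33.56, 47.57, 42.40, 46.17], grand mean 42.455
SSB = Σnᵢ(x̄ᵢ−x̄)² = 1061.379; SSW = ΣΣ(x−x̄ᵢ)² = 660.803
MSB = 1061.379/3 = 353.7929; MSW = 660.803/29 = 22.7863
F = MSB/MSW = 15.5266
df = (3, 29)
p-value (upper-tail) = 0.00000
At α=0.01: p < α → reject H₀

reject H₀: yes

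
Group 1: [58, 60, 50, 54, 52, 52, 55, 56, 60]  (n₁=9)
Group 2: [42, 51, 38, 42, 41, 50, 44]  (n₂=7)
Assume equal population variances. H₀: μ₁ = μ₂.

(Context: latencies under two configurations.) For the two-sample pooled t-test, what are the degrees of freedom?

df = n₁ + n₂ − 2 = 9 + 7 − 2 = 14

degrees of freedom = 14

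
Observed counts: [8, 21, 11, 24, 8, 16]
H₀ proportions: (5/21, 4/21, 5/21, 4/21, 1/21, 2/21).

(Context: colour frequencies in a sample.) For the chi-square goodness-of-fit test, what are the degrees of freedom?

degrees of freedom = 5

df = k − 1 = 6 − 1 = 5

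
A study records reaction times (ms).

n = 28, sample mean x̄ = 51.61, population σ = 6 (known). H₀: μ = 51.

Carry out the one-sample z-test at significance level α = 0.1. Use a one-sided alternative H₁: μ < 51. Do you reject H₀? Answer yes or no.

reject H₀: no

SE = σ/√n = 6/√28 = 1.1339
z = (x̄−μ₀)/SE = (51.61−51)/1.1339 = 0.5380
p-value (one-sided, H₁ less) = 0.70470
At α=0.1: p ≥ α → fail to reject H₀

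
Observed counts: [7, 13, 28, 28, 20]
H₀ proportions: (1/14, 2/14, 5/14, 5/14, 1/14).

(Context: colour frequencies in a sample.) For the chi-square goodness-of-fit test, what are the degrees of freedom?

df = k − 1 = 5 − 1 = 4

degrees of freedom = 4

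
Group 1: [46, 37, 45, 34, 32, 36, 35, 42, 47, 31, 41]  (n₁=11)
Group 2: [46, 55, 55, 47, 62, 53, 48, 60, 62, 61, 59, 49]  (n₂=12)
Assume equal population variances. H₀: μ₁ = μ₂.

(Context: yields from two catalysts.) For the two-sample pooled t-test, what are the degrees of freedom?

df = n₁ + n₂ − 2 = 11 + 12 − 2 = 21

degrees of freedom = 21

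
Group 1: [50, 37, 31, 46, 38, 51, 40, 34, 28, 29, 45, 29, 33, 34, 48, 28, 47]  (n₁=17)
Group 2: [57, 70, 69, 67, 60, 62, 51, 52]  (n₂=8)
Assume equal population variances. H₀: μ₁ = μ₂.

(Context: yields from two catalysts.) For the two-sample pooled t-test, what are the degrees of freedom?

degrees of freedom = 23

df = n₁ + n₂ − 2 = 17 + 8 − 2 = 23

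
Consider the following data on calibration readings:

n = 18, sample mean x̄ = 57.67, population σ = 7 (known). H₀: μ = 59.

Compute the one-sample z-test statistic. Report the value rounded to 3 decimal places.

test statistic = -0.806

SE = σ/√n = 7/√18 = 1.6499
z = (x̄−μ₀)/SE = (57.67−59)/1.6499 = -0.8061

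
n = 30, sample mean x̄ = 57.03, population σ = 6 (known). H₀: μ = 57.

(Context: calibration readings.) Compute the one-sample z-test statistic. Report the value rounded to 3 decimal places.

SE = σ/√n = 6/√30 = 1.0954
z = (x̄−μ₀)/SE = (57.03−57)/1.0954 = 0.0274

test statistic = 0.027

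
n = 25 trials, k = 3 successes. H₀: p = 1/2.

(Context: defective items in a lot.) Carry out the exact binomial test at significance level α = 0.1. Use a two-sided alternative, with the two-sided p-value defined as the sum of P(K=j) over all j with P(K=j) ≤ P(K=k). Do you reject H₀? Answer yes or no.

Exact binomial: n=25, k=3, p₀=1/2=0.5000
P(X=j) = C(n,j)·p₀^j·(1−p₀)^(n−j); p = Σ P(X=j) over j with P(X=j) ≤ P(X=3)
p-value (two-sided) = 0.00016
At α=0.1: p < α → reject H₀

reject H₀: yes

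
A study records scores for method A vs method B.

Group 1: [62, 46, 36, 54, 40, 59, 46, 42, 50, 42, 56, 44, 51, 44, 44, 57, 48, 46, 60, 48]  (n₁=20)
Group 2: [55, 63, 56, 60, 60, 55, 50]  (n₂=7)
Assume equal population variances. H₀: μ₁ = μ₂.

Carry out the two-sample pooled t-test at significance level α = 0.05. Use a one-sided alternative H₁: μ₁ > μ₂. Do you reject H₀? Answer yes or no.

reject H₀: no

x̄₁=48.750, s₁=7.196, n₁=20
x̄₂=57.000, s₂=4.320, n₂=7
s_p² = [19·7.196² + 6·4.320²]/25 = 43.8300
SE = √(s_p²·(1/20+1/7)) = 2.9074
t = (48.750−57.000)/2.9074 = -2.8376
df = 25
p-value (one-sided, H₁ greater) = 0.99556
At α=0.05: p ≥ α → fail to reject H₀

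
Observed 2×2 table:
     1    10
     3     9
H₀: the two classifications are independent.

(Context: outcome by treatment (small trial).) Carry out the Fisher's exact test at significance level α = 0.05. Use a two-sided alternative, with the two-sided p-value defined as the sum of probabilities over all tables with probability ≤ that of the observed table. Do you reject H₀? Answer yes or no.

Margins: r₁=11, r₂=12, c₁=4, c₂=19, n=23
p_obs = C(11,1)·C(12,3)/C(23,4); sum pmf over tables with pmf ≤ p_obs
p-value (two-sided) = 0.59006
At α=0.05: p ≥ α → fail to reject H₀

reject H₀: no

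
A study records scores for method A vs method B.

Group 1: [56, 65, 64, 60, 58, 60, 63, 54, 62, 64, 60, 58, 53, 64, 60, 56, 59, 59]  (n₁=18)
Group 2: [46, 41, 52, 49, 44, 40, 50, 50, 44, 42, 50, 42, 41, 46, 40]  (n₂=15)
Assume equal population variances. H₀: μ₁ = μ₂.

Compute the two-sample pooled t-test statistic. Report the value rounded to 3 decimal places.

x̄₁=59.722, s₁=3.528, n₁=18
x̄₂=45.133, s₂=4.172, n₂=15
s_p² = [17·3.528² + 14·4.172²]/31 = 14.6885
SE = √(s_p²·(1/18+1/15)) = 1.3399
t = (59.722−45.133)/1.3399 = 10.8882
df = 31

test statistic = 10.888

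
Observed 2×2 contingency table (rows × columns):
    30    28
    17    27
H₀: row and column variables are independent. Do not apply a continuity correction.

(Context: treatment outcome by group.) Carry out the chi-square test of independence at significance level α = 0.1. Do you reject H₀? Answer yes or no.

Row totals [58, 44], col totals [47, 55], n=102
χ² = (30−26.73)²/26.73 + (28−31.27)²/31.27 + (17−20.27)²/20.27 + (27−23.73)²/23.73 = 1.7249
df = 1
p-value (upper-tail) = 0.18907
At α=0.1: p ≥ α → fail to reject H₀

reject H₀: no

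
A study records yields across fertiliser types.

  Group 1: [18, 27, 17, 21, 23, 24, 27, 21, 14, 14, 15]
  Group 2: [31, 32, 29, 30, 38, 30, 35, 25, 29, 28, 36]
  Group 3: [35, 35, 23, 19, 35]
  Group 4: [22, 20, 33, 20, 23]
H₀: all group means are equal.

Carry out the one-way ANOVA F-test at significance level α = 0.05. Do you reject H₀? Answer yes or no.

Group means [20.09, 31.18, 29.40, 23.60], grand mean 25.906
SSB = Σnᵢ(x̄ᵢ−x̄)² = 765.773; SSW = ΣΣ(x−x̄ᵢ)² = 740.945
MSB = 765.773/3 = 255.2578; MSW = 740.945/28 = 26.4623
F = MSB/MSW = 9.6461
df = (3, 28)
p-value (upper-tail) = 0.00015
At α=0.05: p < α → reject H₀

reject H₀: yes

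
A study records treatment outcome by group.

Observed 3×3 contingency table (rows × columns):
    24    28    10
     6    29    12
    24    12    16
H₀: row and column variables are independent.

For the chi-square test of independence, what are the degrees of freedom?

degrees of freedom = 4

df = (r−1)(c−1) = (3−1)·(3−1) = 4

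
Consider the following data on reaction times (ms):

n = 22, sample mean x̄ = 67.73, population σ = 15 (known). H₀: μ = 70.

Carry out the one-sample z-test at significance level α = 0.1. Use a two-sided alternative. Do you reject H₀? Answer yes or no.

reject H₀: no

SE = σ/√n = 15/√22 = 3.1980
z = (x̄−μ₀)/SE = (67.73−70)/3.1980 = -0.7098
p-value (two-sided) = 0.47782
At α=0.1: p ≥ α → fail to reject H₀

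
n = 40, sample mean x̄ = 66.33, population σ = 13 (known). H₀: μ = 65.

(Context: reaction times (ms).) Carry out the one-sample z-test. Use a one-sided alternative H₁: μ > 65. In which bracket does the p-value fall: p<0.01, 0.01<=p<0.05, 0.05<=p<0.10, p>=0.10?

p-value bracket: p>=0.10

SE = σ/√n = 13/√40 = 2.0555
z = (x̄−μ₀)/SE = (66.33−65)/2.0555 = 0.6471
p-value (one-sided, H₁ greater) = 0.25880
→ bracket: p>=0.10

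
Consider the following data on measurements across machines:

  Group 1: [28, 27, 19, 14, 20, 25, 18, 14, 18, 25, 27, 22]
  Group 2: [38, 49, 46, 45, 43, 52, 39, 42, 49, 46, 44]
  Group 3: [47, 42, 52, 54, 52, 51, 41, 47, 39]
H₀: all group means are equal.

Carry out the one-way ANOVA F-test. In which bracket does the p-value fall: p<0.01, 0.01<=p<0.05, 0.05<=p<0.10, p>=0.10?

p-value bracket: p<0.01

Group means [21.42, 44.82, 47.22], grand mean 36.719
SSB = Σnᵢ(x̄ᵢ−x̄)² = 4524.360; SSW = ΣΣ(x−x̄ᵢ)² = 694.109
MSB = 4524.360/2 = 2262.1801; MSW = 694.109/29 = 23.9348
F = MSB/MSW = 94.5144
df = (2, 29)
p-value (upper-tail) = 0.00000
→ bracket: p<0.01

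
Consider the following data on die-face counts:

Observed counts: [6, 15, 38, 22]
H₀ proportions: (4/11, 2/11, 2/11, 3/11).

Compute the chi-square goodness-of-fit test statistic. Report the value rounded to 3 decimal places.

test statistic = 55.459

n = 81; E_i = n·p_i = [29.45, 14.73, 14.73, 22.09]
χ² = (6−29.45)²/29.45 + (15−14.73)²/14.73 + (38−14.73)²/14.73 + (22−22.09)²/22.09 = 55.4588
df = 3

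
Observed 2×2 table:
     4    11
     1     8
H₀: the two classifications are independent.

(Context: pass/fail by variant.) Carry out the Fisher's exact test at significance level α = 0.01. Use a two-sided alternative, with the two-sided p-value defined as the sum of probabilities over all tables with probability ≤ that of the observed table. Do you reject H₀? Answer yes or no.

Margins: r₁=15, r₂=9, c₁=5, c₂=19, n=24
p_obs = C(15,4)·C(9,1)/C(24,5); sum pmf over tables with pmf ≤ p_obs
p-value (two-sided) = 0.61462
At α=0.01: p ≥ α → fail to reject H₀

reject H₀: no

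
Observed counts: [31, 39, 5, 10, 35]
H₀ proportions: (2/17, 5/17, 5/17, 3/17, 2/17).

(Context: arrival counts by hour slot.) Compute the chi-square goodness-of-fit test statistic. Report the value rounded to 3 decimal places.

test statistic = 83.367

n = 120; E_i = n·p_i = [14.12, 35.29, 35.29, 21.18, 14.12]
χ² = (31−14.12)²/14.12 + (39−35.29)²/35.29 + (5−35.29)²/35.29 + (10−21.18)²/21.18 + (35−14.12)²/14.12 = 83.3672
df = 4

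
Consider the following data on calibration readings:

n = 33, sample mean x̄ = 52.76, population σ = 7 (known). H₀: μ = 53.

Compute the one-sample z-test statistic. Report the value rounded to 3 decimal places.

test statistic = -0.197

SE = σ/√n = 7/√33 = 1.2185
z = (x̄−μ₀)/SE = (52.76−53)/1.2185 = -0.1970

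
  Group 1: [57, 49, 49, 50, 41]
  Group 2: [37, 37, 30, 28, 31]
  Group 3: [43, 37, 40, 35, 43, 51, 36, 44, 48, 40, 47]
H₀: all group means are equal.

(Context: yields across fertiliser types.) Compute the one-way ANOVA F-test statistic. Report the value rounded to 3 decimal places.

Group means [49.20, 32.60, 42.18], grand mean 41.571
SSB = Σnᵢ(x̄ᵢ−x̄)² = 697.506; SSW = ΣΣ(x−x̄ᵢ)² = 463.636
MSB = 697.506/2 = 348.7532; MSW = 463.636/18 = 25.7576
F = MSB/MSW = 13.5398
df = (2, 18)

test statistic = 13.540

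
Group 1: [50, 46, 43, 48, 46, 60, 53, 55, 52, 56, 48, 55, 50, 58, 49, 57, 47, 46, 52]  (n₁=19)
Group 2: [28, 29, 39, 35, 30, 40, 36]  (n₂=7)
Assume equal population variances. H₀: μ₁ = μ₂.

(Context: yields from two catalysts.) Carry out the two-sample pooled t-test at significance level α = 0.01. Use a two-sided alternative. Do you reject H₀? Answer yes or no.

x̄₁=51.105, s₁=4.760, n₁=19
x̄₂=33.857, s₂=4.880, n₂=7
s_p² = [18·4.760² + 6·4.880²]/24 = 22.9436
SE = √(s_p²·(1/19+1/7)) = 2.1178
t = (51.105−33.857)/2.1178 = 8.1442
df = 24
p-value (two-sided) = 0.00000
At α=0.01: p < α → reject H₀

reject H₀: yes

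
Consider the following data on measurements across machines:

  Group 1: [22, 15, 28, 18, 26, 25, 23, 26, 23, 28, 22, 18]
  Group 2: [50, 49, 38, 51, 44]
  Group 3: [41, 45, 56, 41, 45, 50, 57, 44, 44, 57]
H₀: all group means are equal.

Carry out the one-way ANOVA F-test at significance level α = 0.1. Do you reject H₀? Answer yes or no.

Group means [22.83, 46.40, 48.00], grand mean 36.519
SSB = Σnᵢ(x̄ᵢ−x̄)² = 4053.874; SSW = ΣΣ(x−x̄ᵢ)² = 682.867
MSB = 4053.874/2 = 2026.9370; MSW = 682.867/24 = 28.4528
F = MSB/MSW = 71.2386
df = (2, 24)
p-value (upper-tail) = 0.00000
At α=0.1: p < α → reject H₀

reject H₀: yes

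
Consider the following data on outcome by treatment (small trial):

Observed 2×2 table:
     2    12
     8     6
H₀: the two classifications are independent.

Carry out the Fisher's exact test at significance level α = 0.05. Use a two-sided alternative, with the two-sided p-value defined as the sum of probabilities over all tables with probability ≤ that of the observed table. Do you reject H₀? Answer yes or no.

reject H₀: yes

Margins: r₁=14, r₂=14, c₁=10, c₂=18, n=28
p_obs = C(14,2)·C(14,8)/C(28,10); sum pmf over tables with pmf ≤ p_obs
p-value (two-sided) = 0.04607
At α=0.05: p < α → reject H₀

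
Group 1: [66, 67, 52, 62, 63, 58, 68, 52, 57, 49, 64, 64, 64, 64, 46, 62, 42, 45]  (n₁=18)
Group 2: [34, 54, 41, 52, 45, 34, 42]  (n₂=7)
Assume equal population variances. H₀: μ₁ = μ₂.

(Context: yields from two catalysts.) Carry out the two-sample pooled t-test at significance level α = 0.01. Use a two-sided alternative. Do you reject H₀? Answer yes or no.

reject H₀: yes

x̄₁=58.056, s₁=8.292, n₁=18
x̄₂=43.143, s₂=7.883, n₂=7
s_p² = [17·8.292² + 6·7.883²]/23 = 67.0349
SE = √(s_p²·(1/18+1/7)) = 3.6470
t = (58.056−43.143)/3.6470 = 4.0890
df = 23
p-value (two-sided) = 0.00045
At α=0.01: p < α → reject H₀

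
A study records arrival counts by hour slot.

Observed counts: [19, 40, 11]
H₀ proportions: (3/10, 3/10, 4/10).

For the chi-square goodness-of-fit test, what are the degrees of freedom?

degrees of freedom = 2

df = k − 1 = 3 − 1 = 2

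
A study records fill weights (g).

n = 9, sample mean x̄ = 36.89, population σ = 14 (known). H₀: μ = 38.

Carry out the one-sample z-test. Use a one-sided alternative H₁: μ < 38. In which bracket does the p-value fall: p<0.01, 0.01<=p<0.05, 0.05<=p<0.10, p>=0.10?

p-value bracket: p>=0.10

SE = σ/√n = 14/√9 = 4.6667
z = (x̄−μ₀)/SE = (36.89−38)/4.6667 = -0.2379
p-value (one-sided, H₁ less) = 0.40600
→ bracket: p>=0.10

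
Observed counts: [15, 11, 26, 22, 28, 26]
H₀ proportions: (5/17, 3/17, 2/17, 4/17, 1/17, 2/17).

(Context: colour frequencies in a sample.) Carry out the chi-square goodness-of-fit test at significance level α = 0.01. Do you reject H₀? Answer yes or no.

n = 128; E_i = n·p_i = [37.65, 22.59, 15.06, 30.12, 7.53, 15.06]
χ² = (15−37.65)²/37.65 + (11−22.59)²/22.59 + (26−15.06)²/15.06 + (22−30.12)²/30.12 + (28−7.53)²/7.53 + (26−15.06)²/15.06 = 93.3099
df = 5
p-value (upper-tail) = 0.00000
At α=0.01: p < α → reject H₀

reject H₀: yes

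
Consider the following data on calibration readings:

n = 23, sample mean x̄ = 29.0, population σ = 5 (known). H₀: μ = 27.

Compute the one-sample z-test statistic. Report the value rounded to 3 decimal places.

test statistic = 1.918

SE = σ/√n = 5/√23 = 1.0426
z = (x̄−μ₀)/SE = (29.0−27)/1.0426 = 1.9183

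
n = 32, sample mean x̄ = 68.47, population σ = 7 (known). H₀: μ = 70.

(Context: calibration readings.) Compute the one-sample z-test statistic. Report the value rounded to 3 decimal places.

SE = σ/√n = 7/√32 = 1.2374
z = (x̄−μ₀)/SE = (68.47−70)/1.2374 = -1.2364

test statistic = -1.236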